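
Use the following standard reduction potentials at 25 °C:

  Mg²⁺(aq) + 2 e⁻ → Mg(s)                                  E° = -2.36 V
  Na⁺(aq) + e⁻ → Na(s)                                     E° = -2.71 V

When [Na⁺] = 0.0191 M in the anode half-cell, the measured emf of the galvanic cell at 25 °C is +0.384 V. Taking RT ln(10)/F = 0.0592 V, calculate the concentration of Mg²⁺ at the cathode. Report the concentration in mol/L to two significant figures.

0.0051 M

Mg²⁺/Mg is the cathode, Na⁺/Na the anode: E°cell = +0.35 V, n = 2.
Overall reaction: Mg²⁺(aq) + 2 Na(s) → Mg(s) + 2 Na⁺(aq); Q = [Na⁺]^2/[Mg²⁺]^1.
From E = E° − (0.0592/n) log Q: log Q = (E° − E)·n/0.0592 = (+0.35 − (+0.384))·2/0.0592 = -1.1486.
So 1·log[Mg²⁺] = 2·log(0.0191) − log Q = -3.4379 − (-1.1486) = -2.2893; [Mg²⁺] = 10^(-2.2893) ≈ 0.0051 M.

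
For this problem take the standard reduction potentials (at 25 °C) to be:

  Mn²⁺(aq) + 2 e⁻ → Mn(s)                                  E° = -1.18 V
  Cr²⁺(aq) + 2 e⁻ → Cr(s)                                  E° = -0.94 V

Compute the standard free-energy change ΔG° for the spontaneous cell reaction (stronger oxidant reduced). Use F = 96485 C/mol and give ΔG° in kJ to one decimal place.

-46.3 kJ

Cr²⁺/Cr (E° = -0.94 V) is the cathode; Mn²⁺/Mn (E° = -1.18 V) is the anode, so E°cell = +0.24 V.
Balancing electrons gives n = 2 (lcm of 2 and 2).
ΔG° = −nFE° = −(2)(96485)(+0.24) = -46,313 J = -46.3 kJ.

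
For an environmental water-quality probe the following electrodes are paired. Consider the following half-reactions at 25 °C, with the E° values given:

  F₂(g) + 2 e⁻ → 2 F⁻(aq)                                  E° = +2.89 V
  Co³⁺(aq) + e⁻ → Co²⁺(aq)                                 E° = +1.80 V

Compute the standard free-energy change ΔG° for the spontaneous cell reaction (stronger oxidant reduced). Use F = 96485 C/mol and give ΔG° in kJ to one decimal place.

F₂/F⁻ (E° = +2.89 V) is the cathode; Co³⁺/Co²⁺ (E° = +1.80 V) is the anode, so E°cell = +1.09 V.
Balancing electrons gives n = 2 (lcm of 2 and 1).
ΔG° = −nFE° = −(2)(96485)(+1.09) = -210,337 J = -210.3 kJ.

-210.3 kJ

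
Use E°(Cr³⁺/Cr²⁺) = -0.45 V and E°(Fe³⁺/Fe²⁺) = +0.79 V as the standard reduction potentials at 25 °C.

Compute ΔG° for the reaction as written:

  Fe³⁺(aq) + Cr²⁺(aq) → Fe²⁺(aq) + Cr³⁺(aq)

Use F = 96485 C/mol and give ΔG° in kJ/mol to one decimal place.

As written, Fe³⁺/Fe²⁺ is reduced (cathode) and Cr³⁺/Cr²⁺ is oxidised (anode), so E°cell = (+0.79) − (-0.45) = +1.24 V.
Balancing electrons gives n = 1.
ΔG° = −nFE° = −(1)(96485)(+1.24) = -119,641 J = -119.6 kJ/mol.

-119.6 kJ/mol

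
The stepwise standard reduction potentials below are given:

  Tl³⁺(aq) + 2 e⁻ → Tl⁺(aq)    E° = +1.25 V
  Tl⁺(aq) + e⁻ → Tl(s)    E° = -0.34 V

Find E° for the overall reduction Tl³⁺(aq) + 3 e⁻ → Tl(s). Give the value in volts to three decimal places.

+0.720 V

Since ΔG° = −nFE° is additive over sequential reductions, n₃E°₃ = n₁E°₁ + n₂E°₂.
E°₃ = (2×+1.25 + 1×-0.34) / 3 = (+2.160) / 3 = +0.720 V.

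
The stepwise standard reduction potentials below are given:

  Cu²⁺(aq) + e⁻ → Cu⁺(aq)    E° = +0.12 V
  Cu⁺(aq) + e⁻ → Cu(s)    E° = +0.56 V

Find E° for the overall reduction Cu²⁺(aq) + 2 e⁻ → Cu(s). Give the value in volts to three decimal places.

+0.340 V

Adding the free-energy changes (−nFE°) of the two steps gives −n₃FE°₃ = −n₁FE°₁ − n₂FE°₂.
E°₃ = (1×+0.12 + 1×+0.56) / 2 = (+0.680) / 2 = +0.340 V.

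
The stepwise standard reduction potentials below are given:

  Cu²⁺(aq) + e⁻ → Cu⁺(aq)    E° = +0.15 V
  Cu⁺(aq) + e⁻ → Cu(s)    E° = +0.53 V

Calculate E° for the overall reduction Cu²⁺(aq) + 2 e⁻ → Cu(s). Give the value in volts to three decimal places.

+0.340 V

Since ΔG° = −nFE° is additive over sequential reductions, n₃E°₃ = n₁E°₁ + n₂E°₂.
E°₃ = (1×+0.15 + 1×+0.53) / 2 = (+0.680) / 2 = +0.340 V.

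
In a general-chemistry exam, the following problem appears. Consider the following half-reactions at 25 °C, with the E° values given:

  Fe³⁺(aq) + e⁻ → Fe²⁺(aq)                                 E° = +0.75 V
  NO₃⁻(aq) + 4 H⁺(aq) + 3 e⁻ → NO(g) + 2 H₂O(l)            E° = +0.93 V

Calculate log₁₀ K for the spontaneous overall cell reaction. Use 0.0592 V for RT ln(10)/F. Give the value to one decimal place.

9.1

Cathode: NO₃⁻/NO; anode: Fe³⁺/Fe²⁺. E°cell = +0.18 V, n = 3.
log K = nE°cell / 0.0592 = (3)(+0.18) / 0.0592 = 9.1.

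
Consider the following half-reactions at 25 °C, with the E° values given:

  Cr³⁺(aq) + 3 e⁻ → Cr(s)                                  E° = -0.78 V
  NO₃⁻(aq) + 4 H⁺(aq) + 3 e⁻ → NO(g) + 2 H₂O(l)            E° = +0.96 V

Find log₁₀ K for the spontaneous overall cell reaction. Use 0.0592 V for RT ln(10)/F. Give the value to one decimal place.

88.2

Cathode: NO₃⁻/NO; anode: Cr³⁺/Cr. E°cell = +1.74 V, n = 3.
log K = nE°cell / 0.0592 = (3)(+1.74) / 0.0592 = 88.2.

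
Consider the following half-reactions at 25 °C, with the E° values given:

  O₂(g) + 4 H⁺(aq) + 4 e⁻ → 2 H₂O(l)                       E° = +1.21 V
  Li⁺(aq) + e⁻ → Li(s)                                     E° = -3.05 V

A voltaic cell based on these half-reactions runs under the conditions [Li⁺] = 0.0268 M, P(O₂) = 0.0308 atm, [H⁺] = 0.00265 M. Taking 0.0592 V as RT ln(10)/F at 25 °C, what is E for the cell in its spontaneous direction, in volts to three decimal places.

+4.178 V

O₂/H₂O is the cathode (higher E°), Li⁺/Li the anode: E°cell = +1.21 − (-3.05) = +4.26 V, n = 4.
Overall: O₂(g) + 4 H⁺(aq) + 4 Li(s) → 2 H₂O(l) + 4 Li⁺(aq)
Q = [Li⁺]^4 / (P(O₂)·[H⁺]^4); log Q = 5.531.
E = E° − (0.0592/n) log Q = +4.26 − (0.0592/4)(5.531) = +4.178 V.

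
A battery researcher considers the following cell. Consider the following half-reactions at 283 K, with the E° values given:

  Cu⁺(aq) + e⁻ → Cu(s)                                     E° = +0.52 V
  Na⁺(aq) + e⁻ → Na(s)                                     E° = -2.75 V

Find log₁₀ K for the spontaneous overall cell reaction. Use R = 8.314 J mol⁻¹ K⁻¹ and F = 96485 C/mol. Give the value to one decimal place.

58.2

Cathode: Cu⁺/Cu; anode: Na⁺/Na. E°cell = (+0.52) − (-2.75) = +3.27 V, with n = 1.
ΔG° = −nFE° = −RT ln K, so ln K = nFE°/(RT) = (1)(96485)(+3.27) / ((8.314)(283)) = 134.095.
log₁₀ K = 134.095 / ln 10 = 58.2.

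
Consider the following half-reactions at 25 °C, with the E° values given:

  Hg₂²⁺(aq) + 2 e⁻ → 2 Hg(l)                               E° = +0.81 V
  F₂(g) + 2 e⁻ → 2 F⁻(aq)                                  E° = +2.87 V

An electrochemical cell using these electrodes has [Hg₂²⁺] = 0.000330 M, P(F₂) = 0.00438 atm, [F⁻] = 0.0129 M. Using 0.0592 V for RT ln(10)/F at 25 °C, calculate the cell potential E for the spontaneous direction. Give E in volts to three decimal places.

F₂/F⁻ is the cathode (higher E°), Hg₂²⁺/Hg the anode: E°cell = +2.87 − (+0.81) = +2.06 V, n = 2.
Overall: F₂(g) + 2 Hg(l) → 2 F⁻(aq) + Hg₂²⁺(aq)
Q = [F⁻]^2·[Hg₂²⁺] / (P(F₂)); log Q = -4.902.
E = E° − (0.0592/n) log Q = +2.06 − (0.0592/2)(-4.902) = +2.205 V.

+2.205 V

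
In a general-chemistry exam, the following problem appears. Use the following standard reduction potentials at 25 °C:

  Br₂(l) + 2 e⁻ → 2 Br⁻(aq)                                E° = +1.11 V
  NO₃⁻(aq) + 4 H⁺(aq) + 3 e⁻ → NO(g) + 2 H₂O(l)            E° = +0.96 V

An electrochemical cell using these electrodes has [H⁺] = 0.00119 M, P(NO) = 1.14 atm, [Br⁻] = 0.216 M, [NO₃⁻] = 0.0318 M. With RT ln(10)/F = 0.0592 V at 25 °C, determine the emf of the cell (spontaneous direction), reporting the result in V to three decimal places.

Br₂/Br⁻ is the cathode (higher E°), NO₃⁻/NO the anode: E°cell = +1.11 − (+0.96) = +0.15 V, n = 6.
Overall: 3 Br₂(l) + 2 NO(g) + 4 H₂O(l) → 6 Br⁻(aq) + 2 NO₃⁻(aq) + 8 H⁺(aq)
Q = [Br⁻]^6·[NO₃⁻]^2·[H⁺]^8 / (P(NO)^2); log Q = -30.498.
E = E° − (0.0592/n) log Q = +0.15 − (0.0592/6)(-30.498) = +0.451 V.

+0.451 V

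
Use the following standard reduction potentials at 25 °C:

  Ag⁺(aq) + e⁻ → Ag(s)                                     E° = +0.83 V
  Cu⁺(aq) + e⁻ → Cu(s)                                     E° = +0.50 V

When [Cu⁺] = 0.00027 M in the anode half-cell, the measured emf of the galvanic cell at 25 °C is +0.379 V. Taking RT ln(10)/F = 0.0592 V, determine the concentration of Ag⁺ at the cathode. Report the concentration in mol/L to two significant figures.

Ag⁺/Ag is the cathode, Cu⁺/Cu the anode: E°cell = +0.33 V, n = 1.
Overall reaction: Ag⁺(aq) + Cu(s) → Ag(s) + Cu⁺(aq); Q = [Cu⁺]^1/[Ag⁺]^1.
From E = E° − (0.0592/n) log Q: log Q = (E° − E)·n/0.0592 = (+0.33 − (+0.379))·1/0.0592 = -0.8277.
So 1·log[Ag⁺] = 1·log(0.00027) − log Q = -3.5686 − (-0.8277) = -2.7409; [Ag⁺] = 10^(-2.7409) ≈ 0.0018 M.

0.0018 M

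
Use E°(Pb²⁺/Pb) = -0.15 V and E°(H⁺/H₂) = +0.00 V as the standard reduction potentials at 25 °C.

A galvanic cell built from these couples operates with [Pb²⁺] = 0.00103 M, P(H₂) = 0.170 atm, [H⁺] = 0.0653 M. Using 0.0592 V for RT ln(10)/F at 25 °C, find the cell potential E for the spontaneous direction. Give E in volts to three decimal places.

H⁺/H₂ is the cathode (higher E°), Pb²⁺/Pb the anode: E°cell = +0.00 − (-0.15) = +0.15 V, n = 2.
Overall: 2 H⁺(aq) + Pb(s) → H₂(g) + Pb²⁺(aq)
Q = P(H₂)·[Pb²⁺] / ([H⁺]^2); log Q = -1.387.
E = E° − (0.0592/n) log Q = +0.15 − (0.0592/2)(-1.387) = +0.191 V.

+0.191 V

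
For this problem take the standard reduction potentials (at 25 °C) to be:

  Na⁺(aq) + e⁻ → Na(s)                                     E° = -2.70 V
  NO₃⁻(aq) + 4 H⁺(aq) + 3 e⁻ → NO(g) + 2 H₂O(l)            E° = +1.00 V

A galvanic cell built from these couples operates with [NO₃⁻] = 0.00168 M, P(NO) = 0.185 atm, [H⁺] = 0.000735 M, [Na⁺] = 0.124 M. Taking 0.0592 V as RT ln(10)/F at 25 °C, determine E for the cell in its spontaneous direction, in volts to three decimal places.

NO₃⁻/NO is the cathode (higher E°), Na⁺/Na the anode: E°cell = +1.00 − (-2.70) = +3.70 V, n = 3.
Overall: NO₃⁻(aq) + 4 H⁺(aq) + 3 Na(s) → NO(g) + 2 H₂O(l) + 3 Na⁺(aq)
Q = P(NO)·[Na⁺]^3 / ([NO₃⁻]·[H⁺]^4); log Q = 11.857.
E = E° − (0.0592/n) log Q = +3.70 − (0.0592/3)(11.857) = +3.466 V.

+3.466 V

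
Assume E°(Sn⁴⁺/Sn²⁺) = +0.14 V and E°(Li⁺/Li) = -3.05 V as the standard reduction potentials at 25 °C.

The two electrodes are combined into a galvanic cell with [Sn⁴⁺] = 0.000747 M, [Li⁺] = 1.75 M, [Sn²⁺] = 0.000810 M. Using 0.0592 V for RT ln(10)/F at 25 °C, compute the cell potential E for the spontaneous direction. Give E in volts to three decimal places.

Sn⁴⁺/Sn²⁺ is the cathode (higher E°), Li⁺/Li the anode: E°cell = +0.14 − (-3.05) = +3.19 V, n = 2.
Overall: Sn⁴⁺(aq) + 2 Li(s) → Sn²⁺(aq) + 2 Li⁺(aq)
Q = [Sn²⁺]·[Li⁺]^2 / ([Sn⁴⁺]); log Q = 0.521.
E = E° − (0.0592/n) log Q = +3.19 − (0.0592/2)(0.521) = +3.175 V.

+3.175 V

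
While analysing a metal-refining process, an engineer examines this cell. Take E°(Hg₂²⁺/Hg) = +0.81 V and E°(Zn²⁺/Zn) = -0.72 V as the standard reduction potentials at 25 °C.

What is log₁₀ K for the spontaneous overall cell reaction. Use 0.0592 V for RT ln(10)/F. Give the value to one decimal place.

Cathode: Hg₂²⁺/Hg; anode: Zn²⁺/Zn. E°cell = +1.53 V, n = 2.
log K = nE°cell / 0.0592 = (2)(+1.53) / 0.0592 = 51.7.

51.7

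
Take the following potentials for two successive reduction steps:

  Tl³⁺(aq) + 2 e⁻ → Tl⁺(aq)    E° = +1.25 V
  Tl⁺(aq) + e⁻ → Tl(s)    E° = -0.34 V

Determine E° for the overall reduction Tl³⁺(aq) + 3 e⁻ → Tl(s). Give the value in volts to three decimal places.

+0.720 V

Standard free energies of sequential steps add: ΔG°₃ = ΔG°₁ + ΔG°₂, so n₃E°₃ = n₁E°₁ + n₂E°₂.
E°₃ = (2×+1.25 + 1×-0.34) / 3 = (+2.160) / 3 = +0.720 V.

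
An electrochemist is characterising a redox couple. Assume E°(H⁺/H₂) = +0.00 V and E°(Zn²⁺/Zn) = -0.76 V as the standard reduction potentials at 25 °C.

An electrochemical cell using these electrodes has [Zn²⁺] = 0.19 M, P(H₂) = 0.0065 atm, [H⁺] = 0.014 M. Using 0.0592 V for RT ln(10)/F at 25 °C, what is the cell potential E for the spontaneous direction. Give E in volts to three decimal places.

H⁺/H₂ is the cathode (higher E°), Zn²⁺/Zn the anode: E°cell = +0.00 − (-0.76) = +0.76 V, n = 2.
Overall: 2 H⁺(aq) + Zn(s) → H₂(g) + Zn²⁺(aq)
Q = P(H₂)·[Zn²⁺] / ([H⁺]^2); log Q = 0.799.
E = E° − (0.0592/n) log Q = +0.76 − (0.0592/2)(0.799) = +0.736 V.

+0.736 V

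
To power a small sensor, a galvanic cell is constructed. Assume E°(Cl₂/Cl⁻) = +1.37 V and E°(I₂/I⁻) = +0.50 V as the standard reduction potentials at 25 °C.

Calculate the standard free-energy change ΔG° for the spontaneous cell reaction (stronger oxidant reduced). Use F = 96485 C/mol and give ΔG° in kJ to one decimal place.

Cl₂/Cl⁻ (E° = +1.37 V) is the cathode; I₂/I⁻ (E° = +0.50 V) is the anode, so E°cell = +0.87 V.
Balancing electrons gives n = 2 (lcm of 2 and 2).
ΔG° = −nFE° = −(2)(96485)(+0.87) = -167,884 J = -167.9 kJ.

-167.9 kJ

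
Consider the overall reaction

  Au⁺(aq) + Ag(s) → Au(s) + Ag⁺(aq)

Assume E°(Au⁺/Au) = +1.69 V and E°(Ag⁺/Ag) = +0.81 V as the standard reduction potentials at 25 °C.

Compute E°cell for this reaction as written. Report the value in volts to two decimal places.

+0.88 V

The Au⁺/Au couple has the higher reduction potential, so it is the cathode; Ag⁺/Ag is oxidised at the anode.
E°cell = E°(cathode) − E°(anode) = (+1.69) − (+0.81) = +0.88 V.
Since E°cell > 0, the reaction is spontaneous under standard conditions.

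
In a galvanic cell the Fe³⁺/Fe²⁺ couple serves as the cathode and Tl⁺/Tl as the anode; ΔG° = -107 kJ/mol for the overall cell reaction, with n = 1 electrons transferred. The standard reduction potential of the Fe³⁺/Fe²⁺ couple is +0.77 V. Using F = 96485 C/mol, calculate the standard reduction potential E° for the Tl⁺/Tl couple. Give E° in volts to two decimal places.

-0.34 V

E°cell = −ΔG°/(nF) = −(-107×10³)/((1)(96485)) = +1.109 V.
Since Fe³⁺/Fe²⁺ is the cathode and Tl⁺/Tl the anode, E°cell = E°(Fe³⁺/Fe²⁺) − E°(Tl⁺/Tl).
So E°(Tl⁺/Tl) = E°(Fe³⁺/Fe²⁺) − E°cell = (+0.77) − (+1.109) = -0.34 V.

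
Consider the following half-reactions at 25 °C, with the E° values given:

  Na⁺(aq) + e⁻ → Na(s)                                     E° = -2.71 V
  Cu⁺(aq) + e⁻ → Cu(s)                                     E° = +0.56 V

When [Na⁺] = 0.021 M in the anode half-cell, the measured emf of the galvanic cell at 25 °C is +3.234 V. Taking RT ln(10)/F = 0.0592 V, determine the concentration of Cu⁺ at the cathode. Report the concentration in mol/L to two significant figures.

0.0052 M

Cu⁺/Cu is the cathode, Na⁺/Na the anode: E°cell = +3.27 V, n = 1.
Overall reaction: Cu⁺(aq) + Na(s) → Cu(s) + Na⁺(aq); Q = [Na⁺]^1/[Cu⁺]^1.
From E = E° − (0.0592/n) log Q: log Q = (E° − E)·n/0.0592 = (+3.27 − (+3.234))·1/0.0592 = 0.6081.
So 1·log[Cu⁺] = 1·log(0.021) − log Q = -1.6778 − (0.6081) = -2.2859; [Cu⁺] = 10^(-2.2859) ≈ 0.0052 M.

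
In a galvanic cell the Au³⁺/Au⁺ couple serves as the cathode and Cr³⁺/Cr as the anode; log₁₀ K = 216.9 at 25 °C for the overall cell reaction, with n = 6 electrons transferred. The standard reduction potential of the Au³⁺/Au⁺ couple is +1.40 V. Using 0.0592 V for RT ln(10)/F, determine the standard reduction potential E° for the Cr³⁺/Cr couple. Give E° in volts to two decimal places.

-0.74 V

E°cell = (0.0592/n)·log K = (0.0592/6)(216.9) = +2.140 V.
Since Au³⁺/Au⁺ is the cathode and Cr³⁺/Cr the anode, E°cell = E°(Au³⁺/Au⁺) − E°(Cr³⁺/Cr).
So E°(Cr³⁺/Cr) = E°(Au³⁺/Au⁺) − E°cell = (+1.40) − (+2.140) = -0.74 V.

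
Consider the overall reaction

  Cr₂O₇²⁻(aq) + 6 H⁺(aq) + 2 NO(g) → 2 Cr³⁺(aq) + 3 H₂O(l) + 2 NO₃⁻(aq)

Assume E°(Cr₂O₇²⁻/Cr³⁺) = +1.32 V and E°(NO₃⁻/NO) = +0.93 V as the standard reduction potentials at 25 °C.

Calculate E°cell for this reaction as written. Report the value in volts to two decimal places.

The Cr₂O₇²⁻/Cr³⁺ couple has the higher reduction potential, so it is the cathode; NO₃⁻/NO is oxidised at the anode.
E°cell = E°(cathode) − E°(anode) = (+1.32) − (+0.93) = +0.39 V.

+0.39 V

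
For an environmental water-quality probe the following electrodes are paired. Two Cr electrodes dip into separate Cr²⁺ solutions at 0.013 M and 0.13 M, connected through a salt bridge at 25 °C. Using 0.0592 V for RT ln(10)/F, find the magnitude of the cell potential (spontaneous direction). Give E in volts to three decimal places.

For a concentration cell E°cell = 0. The 0.13 M side is the cathode (reduction is favoured where [Cr²⁺] is higher).
With n = 2, E = −(0.0592/2) log([Cr²⁺]ₐₙ/[Cr²⁺]꜀ₐₜ) = −(0.0592/2) log(0.013/0.13) = −(0.0592/2)(-1.000) = +0.030 V.

+0.030 V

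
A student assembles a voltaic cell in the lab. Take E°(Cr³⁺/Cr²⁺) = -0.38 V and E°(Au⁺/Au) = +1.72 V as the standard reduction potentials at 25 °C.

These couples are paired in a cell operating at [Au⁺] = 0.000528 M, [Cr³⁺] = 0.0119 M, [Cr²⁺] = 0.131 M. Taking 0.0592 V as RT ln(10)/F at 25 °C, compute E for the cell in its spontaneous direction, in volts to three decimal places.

Au⁺/Au is the cathode (higher E°), Cr³⁺/Cr²⁺ the anode: E°cell = +1.72 − (-0.38) = +2.10 V, n = 1.
Overall: Au⁺(aq) + Cr²⁺(aq) → Au(s) + Cr³⁺(aq)
Q = [Cr³⁺] / ([Au⁺]·[Cr²⁺]); log Q = 2.236.
E = E° − (0.0592/n) log Q = +2.10 − (0.0592/1)(2.236) = +1.968 V.

+1.968 V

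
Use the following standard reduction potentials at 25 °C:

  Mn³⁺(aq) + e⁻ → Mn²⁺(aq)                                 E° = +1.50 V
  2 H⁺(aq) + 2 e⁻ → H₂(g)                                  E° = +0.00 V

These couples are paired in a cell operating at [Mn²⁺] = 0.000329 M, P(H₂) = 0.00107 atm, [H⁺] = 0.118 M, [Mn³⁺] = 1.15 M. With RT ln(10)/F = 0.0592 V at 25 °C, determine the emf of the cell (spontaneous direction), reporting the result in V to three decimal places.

Mn³⁺/Mn²⁺ is the cathode (higher E°), H⁺/H₂ the anode: E°cell = +1.50 − (+0.00) = +1.50 V, n = 2.
Overall: 2 Mn³⁺(aq) + H₂(g) → 2 Mn²⁺(aq) + 2 H⁺(aq)
Q = [Mn²⁺]^2·[H⁺]^2 / ([Mn³⁺]^2·P(H₂)); log Q = -5.973.
E = E° − (0.0592/n) log Q = +1.50 − (0.0592/2)(-5.973) = +1.677 V.

+1.677 V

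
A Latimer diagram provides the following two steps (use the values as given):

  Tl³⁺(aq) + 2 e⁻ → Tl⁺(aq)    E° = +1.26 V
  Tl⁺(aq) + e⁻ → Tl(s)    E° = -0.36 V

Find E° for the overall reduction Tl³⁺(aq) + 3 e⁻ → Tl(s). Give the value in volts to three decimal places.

+0.720 V

Standard free energies of sequential steps add: ΔG°₃ = ΔG°₁ + ΔG°₂, so n₃E°₃ = n₁E°₁ + n₂E°₂.
E°₃ = (2×+1.26 + 1×-0.36) / 3 = (+2.160) / 3 = +0.720 V.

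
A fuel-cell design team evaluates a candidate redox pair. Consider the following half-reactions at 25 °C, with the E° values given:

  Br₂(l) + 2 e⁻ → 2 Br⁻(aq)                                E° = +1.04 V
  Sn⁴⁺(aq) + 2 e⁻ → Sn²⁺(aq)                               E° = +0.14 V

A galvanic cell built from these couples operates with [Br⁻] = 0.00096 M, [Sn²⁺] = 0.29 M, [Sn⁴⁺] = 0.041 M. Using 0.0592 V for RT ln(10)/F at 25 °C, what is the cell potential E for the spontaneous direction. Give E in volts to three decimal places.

+1.104 V

Br₂/Br⁻ is the cathode (higher E°), Sn⁴⁺/Sn²⁺ the anode: E°cell = +1.04 − (+0.14) = +0.90 V, n = 2.
Overall: Br₂(l) + Sn²⁺(aq) → 2 Br⁻(aq) + Sn⁴⁺(aq)
Q = [Br⁻]^2·[Sn⁴⁺] / ([Sn²⁺]); log Q = -6.885.
E = E° − (0.0592/n) log Q = +0.90 − (0.0592/2)(-6.885) = +1.104 V.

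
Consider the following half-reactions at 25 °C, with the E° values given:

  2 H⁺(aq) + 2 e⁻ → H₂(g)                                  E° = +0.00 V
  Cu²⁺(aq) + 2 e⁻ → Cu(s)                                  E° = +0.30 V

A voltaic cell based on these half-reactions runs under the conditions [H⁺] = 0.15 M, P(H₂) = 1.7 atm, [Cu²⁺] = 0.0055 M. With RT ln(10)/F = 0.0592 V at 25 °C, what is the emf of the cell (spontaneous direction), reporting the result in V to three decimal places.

+0.289 V

Cu²⁺/Cu is the cathode (higher E°), H⁺/H₂ the anode: E°cell = +0.30 − (+0.00) = +0.30 V, n = 2.
Overall: Cu²⁺(aq) + H₂(g) → Cu(s) + 2 H⁺(aq)
Q = [H⁺]^2 / ([Cu²⁺]·P(H₂)); log Q = 0.381.
E = E° − (0.0592/n) log Q = +0.30 − (0.0592/2)(0.381) = +0.289 V.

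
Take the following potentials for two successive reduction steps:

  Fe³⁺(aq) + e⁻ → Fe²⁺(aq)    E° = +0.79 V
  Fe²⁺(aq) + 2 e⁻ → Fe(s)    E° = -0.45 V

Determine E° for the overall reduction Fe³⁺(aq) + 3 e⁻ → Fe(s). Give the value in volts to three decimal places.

-0.037 V

Adding the free-energy changes (−nFE°) of the two steps gives −n₃FE°₃ = −n₁FE°₁ − n₂FE°₂.
E°₃ = (1×+0.79 + 2×-0.45) / 3 = (-0.110) / 3 = -0.037 V.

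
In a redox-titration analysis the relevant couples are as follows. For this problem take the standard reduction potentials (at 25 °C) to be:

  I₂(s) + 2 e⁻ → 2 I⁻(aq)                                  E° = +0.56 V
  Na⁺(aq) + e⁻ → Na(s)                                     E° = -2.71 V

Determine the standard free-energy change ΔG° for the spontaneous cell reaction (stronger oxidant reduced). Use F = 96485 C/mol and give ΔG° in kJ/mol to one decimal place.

I₂/I⁻ (E° = +0.56 V) is the cathode; Na⁺/Na (E° = -2.71 V) is the anode, so E°cell = +3.27 V.
Balancing electrons gives n = 2 (lcm of 2 and 1).
ΔG° = −nFE° = −(2)(96485)(+3.27) = -631,012 J = -631.0 kJ/mol.

-631.0 kJ/mol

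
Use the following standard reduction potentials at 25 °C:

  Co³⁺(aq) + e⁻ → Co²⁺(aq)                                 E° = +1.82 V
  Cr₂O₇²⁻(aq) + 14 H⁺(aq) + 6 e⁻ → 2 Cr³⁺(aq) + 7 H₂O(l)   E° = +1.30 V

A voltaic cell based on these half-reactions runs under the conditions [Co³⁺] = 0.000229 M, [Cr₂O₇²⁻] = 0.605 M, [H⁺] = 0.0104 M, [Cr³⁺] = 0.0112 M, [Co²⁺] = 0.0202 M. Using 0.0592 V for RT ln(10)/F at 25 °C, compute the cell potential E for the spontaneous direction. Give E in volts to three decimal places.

Co³⁺/Co²⁺ is the cathode (higher E°), Cr₂O₇²⁻/Cr³⁺ the anode: E°cell = +1.82 − (+1.30) = +0.52 V, n = 6.
Overall: 6 Co³⁺(aq) + 2 Cr³⁺(aq) + 7 H₂O(l) → 6 Co²⁺(aq) + Cr₂O₇²⁻(aq) + 14 H⁺(aq)
Q = [Co²⁺]^6·[Cr₂O₇²⁻]·[H⁺]^14 / ([Co³⁺]^6·[Cr³⁺]^2); log Q = -12.405.
E = E° − (0.0592/n) log Q = +0.52 − (0.0592/6)(-12.405) = +0.642 V.

+0.642 V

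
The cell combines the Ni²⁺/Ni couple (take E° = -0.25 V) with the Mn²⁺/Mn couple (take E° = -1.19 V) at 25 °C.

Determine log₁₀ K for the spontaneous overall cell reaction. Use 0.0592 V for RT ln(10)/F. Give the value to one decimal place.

31.8

Cathode: Ni²⁺/Ni; anode: Mn²⁺/Mn. E°cell = +0.94 V, n = 2.
log K = nE°cell / 0.0592 = (2)(+0.94) / 0.0592 = 31.8.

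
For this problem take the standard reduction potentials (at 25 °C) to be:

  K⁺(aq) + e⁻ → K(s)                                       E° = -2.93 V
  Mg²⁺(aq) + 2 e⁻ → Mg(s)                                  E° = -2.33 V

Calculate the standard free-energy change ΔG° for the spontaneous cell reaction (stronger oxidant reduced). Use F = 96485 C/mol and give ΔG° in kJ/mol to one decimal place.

-115.8 kJ/mol

Mg²⁺/Mg (E° = -2.33 V) is the cathode; K⁺/K (E° = -2.93 V) is the anode, so E°cell = +0.60 V.
Balancing electrons gives n = 2 (lcm of 2 and 1).
ΔG° = −nFE° = −(2)(96485)(+0.60) = -115,782 J = -115.8 kJ/mol.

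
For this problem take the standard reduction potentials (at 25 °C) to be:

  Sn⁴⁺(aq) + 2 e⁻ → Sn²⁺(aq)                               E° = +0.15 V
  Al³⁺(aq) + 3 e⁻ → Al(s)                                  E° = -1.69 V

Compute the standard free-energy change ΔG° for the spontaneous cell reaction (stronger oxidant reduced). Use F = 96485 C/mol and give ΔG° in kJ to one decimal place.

Sn⁴⁺/Sn²⁺ (E° = +0.15 V) is the cathode; Al³⁺/Al (E° = -1.69 V) is the anode, so E°cell = +1.84 V.
Balancing electrons gives n = 6 (lcm of 2 and 3).
ΔG° = −nFE° = −(6)(96485)(+1.84) = -1,065,194 J = -1065.2 kJ.

-1065.2 kJ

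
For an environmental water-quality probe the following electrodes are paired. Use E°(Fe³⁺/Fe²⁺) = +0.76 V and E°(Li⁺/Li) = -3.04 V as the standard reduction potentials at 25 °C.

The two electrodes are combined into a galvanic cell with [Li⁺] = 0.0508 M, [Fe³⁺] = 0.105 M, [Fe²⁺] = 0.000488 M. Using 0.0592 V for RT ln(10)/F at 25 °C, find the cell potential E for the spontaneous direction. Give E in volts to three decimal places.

Fe³⁺/Fe²⁺ is the cathode (higher E°), Li⁺/Li the anode: E°cell = +0.76 − (-3.04) = +3.80 V, n = 1.
Overall: Fe³⁺(aq) + Li(s) → Fe²⁺(aq) + Li⁺(aq)
Q = [Fe²⁺]·[Li⁺] / ([Fe³⁺]); log Q = -3.627.
E = E° − (0.0592/n) log Q = +3.80 − (0.0592/1)(-3.627) = +4.015 V.

+4.015 V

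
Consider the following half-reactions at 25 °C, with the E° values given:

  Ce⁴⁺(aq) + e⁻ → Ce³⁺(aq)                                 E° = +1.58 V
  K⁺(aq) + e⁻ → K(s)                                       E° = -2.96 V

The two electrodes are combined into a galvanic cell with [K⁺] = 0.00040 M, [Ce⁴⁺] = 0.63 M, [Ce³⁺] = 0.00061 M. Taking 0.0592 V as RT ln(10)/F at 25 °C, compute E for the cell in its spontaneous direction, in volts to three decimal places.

+4.920 V

Ce⁴⁺/Ce³⁺ is the cathode (higher E°), K⁺/K the anode: E°cell = +1.58 − (-2.96) = +4.54 V, n = 1.
Overall: Ce⁴⁺(aq) + K(s) → Ce³⁺(aq) + K⁺(aq)
Q = [Ce³⁺]·[K⁺] / ([Ce⁴⁺]); log Q = -6.412.
E = E° − (0.0592/n) log Q = +4.54 − (0.0592/1)(-6.412) = +4.920 V.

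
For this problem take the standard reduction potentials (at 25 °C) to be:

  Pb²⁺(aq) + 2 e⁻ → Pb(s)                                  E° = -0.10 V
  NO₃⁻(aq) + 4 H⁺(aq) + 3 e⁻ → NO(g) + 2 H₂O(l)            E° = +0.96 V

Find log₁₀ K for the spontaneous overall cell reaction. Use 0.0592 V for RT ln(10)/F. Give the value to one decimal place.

Cathode: NO₃⁻/NO; anode: Pb²⁺/Pb. E°cell = +1.06 V, n = 6.
log K = nE°cell / 0.0592 = (6)(+1.06) / 0.0592 = 107.4.

107.4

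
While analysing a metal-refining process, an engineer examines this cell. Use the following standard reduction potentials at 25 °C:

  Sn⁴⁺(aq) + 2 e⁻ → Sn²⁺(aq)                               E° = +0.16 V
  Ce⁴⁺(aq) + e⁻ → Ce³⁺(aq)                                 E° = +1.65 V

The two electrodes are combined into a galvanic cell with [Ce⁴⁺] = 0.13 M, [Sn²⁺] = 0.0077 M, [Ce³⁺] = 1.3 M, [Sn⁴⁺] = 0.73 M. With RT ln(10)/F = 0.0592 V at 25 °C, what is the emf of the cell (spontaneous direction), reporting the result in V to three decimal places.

+1.372 V

Ce⁴⁺/Ce³⁺ is the cathode (higher E°), Sn⁴⁺/Sn²⁺ the anode: E°cell = +1.65 − (+0.16) = +1.49 V, n = 2.
Overall: 2 Ce⁴⁺(aq) + Sn²⁺(aq) → 2 Ce³⁺(aq) + Sn⁴⁺(aq)
Q = [Ce³⁺]^2·[Sn⁴⁺] / ([Ce⁴⁺]^2·[Sn²⁺]); log Q = 3.977.
E = E° − (0.0592/n) log Q = +1.49 − (0.0592/2)(3.977) = +1.372 V.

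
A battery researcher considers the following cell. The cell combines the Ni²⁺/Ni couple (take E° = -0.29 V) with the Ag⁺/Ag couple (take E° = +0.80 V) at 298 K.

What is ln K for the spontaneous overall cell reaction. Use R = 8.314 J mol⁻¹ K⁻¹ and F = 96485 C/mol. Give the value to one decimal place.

Cathode: Ag⁺/Ag; anode: Ni²⁺/Ni. E°cell = (+0.80) − (-0.29) = +1.09 V, with n = 2.
ΔG° = −nFE° = −RT ln K, so ln K = nFE°/(RT) = (2)(96485)(+1.09) / ((8.314)(298)) = 84.897.

84.9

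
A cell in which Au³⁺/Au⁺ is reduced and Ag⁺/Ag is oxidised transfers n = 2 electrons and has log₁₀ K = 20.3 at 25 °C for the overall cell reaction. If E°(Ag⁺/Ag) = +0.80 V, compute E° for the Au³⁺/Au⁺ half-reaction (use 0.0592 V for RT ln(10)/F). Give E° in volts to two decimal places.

E°cell = (0.0592/n)·log K = (0.0592/2)(20.3) = +0.601 V.
Since Au³⁺/Au⁺ is the cathode and Ag⁺/Ag the anode, E°cell = E°(Au³⁺/Au⁺) − E°(Ag⁺/Ag).
So E°(Au³⁺/Au⁺) = E°cell + E°(Ag⁺/Ag) = +0.601 + (+0.80) = +1.40 V.

+1.40 V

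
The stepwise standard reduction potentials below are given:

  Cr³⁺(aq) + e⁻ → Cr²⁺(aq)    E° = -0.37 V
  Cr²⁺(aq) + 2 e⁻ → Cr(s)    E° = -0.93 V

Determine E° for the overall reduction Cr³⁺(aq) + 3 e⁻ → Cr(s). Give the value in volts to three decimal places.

Adding the free-energy changes (−nFE°) of the two steps gives −n₃FE°₃ = −n₁FE°₁ − n₂FE°₂.
E°₃ = (1×-0.37 + 2×-0.93) / 3 = (-2.230) / 3 = -0.743 V.
E° values themselves are not directly additive — weighting by electron count is essential.

-0.743 V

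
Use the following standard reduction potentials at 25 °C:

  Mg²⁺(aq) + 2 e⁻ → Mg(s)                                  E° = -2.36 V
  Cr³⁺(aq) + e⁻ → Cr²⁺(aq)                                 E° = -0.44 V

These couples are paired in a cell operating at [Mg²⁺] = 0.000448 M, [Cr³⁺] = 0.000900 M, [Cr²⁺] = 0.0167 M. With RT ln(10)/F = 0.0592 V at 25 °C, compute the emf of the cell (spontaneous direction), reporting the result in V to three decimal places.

Cr³⁺/Cr²⁺ is the cathode (higher E°), Mg²⁺/Mg the anode: E°cell = -0.44 − (-2.36) = +1.92 V, n = 2.
Overall: 2 Cr³⁺(aq) + Mg(s) → 2 Cr²⁺(aq) + Mg²⁺(aq)
Q = [Cr²⁺]^2·[Mg²⁺] / ([Cr³⁺]^2); log Q = -0.812.
E = E° − (0.0592/n) log Q = +1.92 − (0.0592/2)(-0.812) = +1.944 V.

+1.944 V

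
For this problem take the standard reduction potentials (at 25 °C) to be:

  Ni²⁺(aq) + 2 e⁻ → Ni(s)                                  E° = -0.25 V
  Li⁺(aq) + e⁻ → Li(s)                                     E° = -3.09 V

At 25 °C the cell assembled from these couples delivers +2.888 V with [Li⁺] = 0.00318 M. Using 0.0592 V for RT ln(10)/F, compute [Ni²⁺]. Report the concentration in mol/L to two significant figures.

0.00042 M

Ni²⁺/Ni is the cathode, Li⁺/Li the anode: E°cell = +2.84 V, n = 2.
Overall reaction: Ni²⁺(aq) + 2 Li(s) → Ni(s) + 2 Li⁺(aq); Q = [Li⁺]^2/[Ni²⁺]^1.
From E = E° − (0.0592/n) log Q: log Q = (E° − E)·n/0.0592 = (+2.84 − (+2.888))·2/0.0592 = -1.6216.
So 1·log[Ni²⁺] = 2·log(0.00318) − log Q = -4.9951 − (-1.6216) = -3.3735; [Ni²⁺] = 10^(-3.3735) ≈ 0.00042 M.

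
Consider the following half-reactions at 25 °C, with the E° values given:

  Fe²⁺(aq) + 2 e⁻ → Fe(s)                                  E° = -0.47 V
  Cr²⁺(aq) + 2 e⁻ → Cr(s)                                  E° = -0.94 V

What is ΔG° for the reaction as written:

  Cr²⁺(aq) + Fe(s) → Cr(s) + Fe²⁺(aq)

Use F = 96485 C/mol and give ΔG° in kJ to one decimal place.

+90.7 kJ

As written, Cr²⁺/Cr is reduced (cathode) and Fe²⁺/Fe is oxidised (anode), so E°cell = (-0.94) − (-0.47) = -0.47 V.
Balancing electrons gives n = 2.
ΔG° = −nFE° = −(2)(96485)(-0.47) = 90,696 J = +90.7 kJ.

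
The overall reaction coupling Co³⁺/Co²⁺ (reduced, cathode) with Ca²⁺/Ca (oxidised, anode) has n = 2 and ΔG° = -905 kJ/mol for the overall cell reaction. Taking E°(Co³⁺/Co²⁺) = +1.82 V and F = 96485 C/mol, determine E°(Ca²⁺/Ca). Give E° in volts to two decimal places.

E°cell = −ΔG°/(nF) = −(-905×10³)/((2)(96485)) = +4.690 V.
Since Co³⁺/Co²⁺ is the cathode and Ca²⁺/Ca the anode, E°cell = E°(Co³⁺/Co²⁺) − E°(Ca²⁺/Ca).
So E°(Ca²⁺/Ca) = E°(Co³⁺/Co²⁺) − E°cell = (+1.82) − (+4.690) = -2.87 V.

-2.87 V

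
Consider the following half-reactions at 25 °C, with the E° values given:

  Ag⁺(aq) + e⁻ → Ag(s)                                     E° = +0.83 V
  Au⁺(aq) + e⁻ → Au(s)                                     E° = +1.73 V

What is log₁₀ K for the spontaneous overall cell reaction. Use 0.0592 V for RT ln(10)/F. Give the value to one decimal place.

15.2

Cathode: Au⁺/Au; anode: Ag⁺/Ag. E°cell = +0.90 V, n = 1.
log K = nE°cell / 0.0592 = (1)(+0.90) / 0.0592 = 15.2.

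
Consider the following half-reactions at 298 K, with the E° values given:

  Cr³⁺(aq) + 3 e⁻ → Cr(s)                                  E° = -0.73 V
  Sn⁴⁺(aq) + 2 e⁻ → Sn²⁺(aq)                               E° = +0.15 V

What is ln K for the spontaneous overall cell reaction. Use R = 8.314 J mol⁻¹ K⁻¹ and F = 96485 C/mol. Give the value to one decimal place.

205.6

Cathode: Sn⁴⁺/Sn²⁺; anode: Cr³⁺/Cr. E°cell = (+0.15) − (-0.73) = +0.88 V, with n = 6.
ΔG° = −nFE° = −RT ln K, so ln K = nFE°/(RT) = (6)(96485)(+0.88) / ((8.314)(298)) = 205.621.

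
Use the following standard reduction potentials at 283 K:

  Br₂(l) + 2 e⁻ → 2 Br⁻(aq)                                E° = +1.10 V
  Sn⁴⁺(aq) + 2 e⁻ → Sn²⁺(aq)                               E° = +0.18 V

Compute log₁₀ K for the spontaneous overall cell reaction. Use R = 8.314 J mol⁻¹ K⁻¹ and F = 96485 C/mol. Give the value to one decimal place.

32.8

Cathode: Br₂/Br⁻; anode: Sn⁴⁺/Sn²⁺. E°cell = (+1.10) − (+0.18) = +0.92 V, with n = 2.
ΔG° = −nFE° = −RT ln K, so ln K = nFE°/(RT) = (2)(96485)(+0.92) / ((8.314)(283)) = 75.454.
log₁₀ K = 75.454 / ln 10 = 32.8.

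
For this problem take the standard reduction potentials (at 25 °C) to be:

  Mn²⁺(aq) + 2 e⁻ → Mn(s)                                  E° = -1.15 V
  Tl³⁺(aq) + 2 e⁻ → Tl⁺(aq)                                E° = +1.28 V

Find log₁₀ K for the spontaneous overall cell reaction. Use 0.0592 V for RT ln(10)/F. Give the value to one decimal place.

82.1

Cathode: Tl³⁺/Tl⁺; anode: Mn²⁺/Mn. E°cell = +2.43 V, n = 2.
log K = nE°cell / 0.0592 = (2)(+2.43) / 0.0592 = 82.1.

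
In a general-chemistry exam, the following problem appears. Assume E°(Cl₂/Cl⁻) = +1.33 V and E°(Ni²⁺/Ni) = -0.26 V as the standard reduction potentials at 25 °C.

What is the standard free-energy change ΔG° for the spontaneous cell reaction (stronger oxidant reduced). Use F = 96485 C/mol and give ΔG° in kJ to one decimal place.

Cl₂/Cl⁻ (E° = +1.33 V) is the cathode; Ni²⁺/Ni (E° = -0.26 V) is the anode, so E°cell = +1.59 V.
Balancing electrons gives n = 2 (lcm of 2 and 2).
ΔG° = −nFE° = −(2)(96485)(+1.59) = -306,822 J = -306.8 kJ.

-306.8 kJ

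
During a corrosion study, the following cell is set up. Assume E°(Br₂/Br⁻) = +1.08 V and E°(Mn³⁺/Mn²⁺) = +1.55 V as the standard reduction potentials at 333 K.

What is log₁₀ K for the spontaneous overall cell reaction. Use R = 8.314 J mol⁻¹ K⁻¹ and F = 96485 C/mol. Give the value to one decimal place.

Cathode: Mn³⁺/Mn²⁺; anode: Br₂/Br⁻. E°cell = (+1.55) − (+1.08) = +0.47 V, with n = 2.
ΔG° = −nFE° = −RT ln K, so ln K = nFE°/(RT) = (2)(96485)(+0.47) / ((8.314)(333)) = 32.759.
log₁₀ K = 32.759 / ln 10 = 14.2.

14.2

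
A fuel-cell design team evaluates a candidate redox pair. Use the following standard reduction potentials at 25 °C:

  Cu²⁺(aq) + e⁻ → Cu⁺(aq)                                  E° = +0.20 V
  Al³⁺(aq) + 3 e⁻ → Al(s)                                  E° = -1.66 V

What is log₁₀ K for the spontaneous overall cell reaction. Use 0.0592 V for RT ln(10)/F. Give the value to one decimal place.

94.3

Cathode: Cu²⁺/Cu⁺; anode: Al³⁺/Al. E°cell = +1.86 V, n = 3.
log K = nE°cell / 0.0592 = (3)(+1.86) / 0.0592 = 94.3.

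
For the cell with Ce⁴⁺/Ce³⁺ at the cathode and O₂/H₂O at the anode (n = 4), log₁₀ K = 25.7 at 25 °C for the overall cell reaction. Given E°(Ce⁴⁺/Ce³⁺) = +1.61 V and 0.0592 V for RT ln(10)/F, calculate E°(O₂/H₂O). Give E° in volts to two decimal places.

+1.23 V

E°cell = (0.0592/n)·log K = (0.0592/4)(25.7) = +0.380 V.
Since Ce⁴⁺/Ce³⁺ is the cathode and O₂/H₂O the anode, E°cell = E°(Ce⁴⁺/Ce³⁺) − E°(O₂/H₂O).
So E°(O₂/H₂O) = E°(Ce⁴⁺/Ce³⁺) − E°cell = (+1.61) − (+0.380) = +1.23 V.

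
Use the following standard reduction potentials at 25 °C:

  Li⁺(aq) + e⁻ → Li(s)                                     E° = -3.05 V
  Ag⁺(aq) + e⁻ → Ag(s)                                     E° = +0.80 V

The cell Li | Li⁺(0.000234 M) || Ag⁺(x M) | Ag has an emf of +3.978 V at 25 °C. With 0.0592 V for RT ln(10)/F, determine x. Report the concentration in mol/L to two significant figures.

Ag⁺/Ag is the cathode, Li⁺/Li the anode: E°cell = +3.85 V, n = 1.
Overall reaction: Ag⁺(aq) + Li(s) → Ag(s) + Li⁺(aq); Q = [Li⁺]^1/[Ag⁺]^1.
From E = E° − (0.0592/n) log Q: log Q = (E° − E)·n/0.0592 = (+3.85 − (+3.978))·1/0.0592 = -2.1622.
So 1·log[Ag⁺] = 1·log(0.000234) − log Q = -3.6308 − (-2.1622) = -1.4686; [Ag⁺] = 10^(-1.4686) ≈ 0.034 M.

0.034 M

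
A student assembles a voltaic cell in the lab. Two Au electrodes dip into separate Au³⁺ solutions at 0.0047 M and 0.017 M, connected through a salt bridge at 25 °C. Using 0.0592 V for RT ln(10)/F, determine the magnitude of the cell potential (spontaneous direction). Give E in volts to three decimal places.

For a concentration cell E°cell = 0. The 0.017 M side is the cathode (reduction is favoured where [Au³⁺] is higher).
With n = 3, E = −(0.0592/3) log([Au³⁺]ₐₙ/[Au³⁺]꜀ₐₜ) = −(0.0592/3) log(0.0047/0.017) = −(0.0592/3)(-0.558) = +0.011 V.

+0.011 V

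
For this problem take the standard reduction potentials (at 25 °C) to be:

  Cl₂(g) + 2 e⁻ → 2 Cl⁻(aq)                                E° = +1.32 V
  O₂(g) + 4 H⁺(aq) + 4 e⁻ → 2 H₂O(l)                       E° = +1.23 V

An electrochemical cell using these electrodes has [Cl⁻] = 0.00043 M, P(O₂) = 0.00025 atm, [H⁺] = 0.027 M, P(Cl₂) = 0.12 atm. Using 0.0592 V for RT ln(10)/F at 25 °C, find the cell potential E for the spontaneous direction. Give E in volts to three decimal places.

+0.408 V

Cl₂/Cl⁻ is the cathode (higher E°), O₂/H₂O the anode: E°cell = +1.32 − (+1.23) = +0.09 V, n = 4.
Overall: 2 Cl₂(g) + 2 H₂O(l) → 4 Cl⁻(aq) + O₂(g) + 4 H⁺(aq)
Q = [Cl⁻]^4·P(O₂)·[H⁺]^4 / (P(Cl₂)^2); log Q = -21.501.
E = E° − (0.0592/n) log Q = +0.09 − (0.0592/4)(-21.501) = +0.408 V.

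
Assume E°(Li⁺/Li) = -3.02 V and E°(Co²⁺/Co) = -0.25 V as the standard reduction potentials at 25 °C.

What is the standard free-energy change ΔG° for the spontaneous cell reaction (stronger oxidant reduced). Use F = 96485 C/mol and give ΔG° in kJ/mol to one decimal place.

-534.5 kJ/mol

Co²⁺/Co (E° = -0.25 V) is the cathode; Li⁺/Li (E° = -3.02 V) is the anode, so E°cell = +2.77 V.
Balancing electrons gives n = 2 (lcm of 2 and 1).
ΔG° = −nFE° = −(2)(96485)(+2.77) = -534,527 J = -534.5 kJ/mol.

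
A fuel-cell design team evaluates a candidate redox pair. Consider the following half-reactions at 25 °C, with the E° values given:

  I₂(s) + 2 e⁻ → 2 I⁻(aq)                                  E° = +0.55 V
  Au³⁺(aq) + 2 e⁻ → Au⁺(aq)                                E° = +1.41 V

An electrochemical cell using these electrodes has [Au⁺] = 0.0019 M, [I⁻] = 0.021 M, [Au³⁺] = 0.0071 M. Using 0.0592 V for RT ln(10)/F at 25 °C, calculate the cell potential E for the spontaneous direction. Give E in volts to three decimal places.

Au³⁺/Au⁺ is the cathode (higher E°), I₂/I⁻ the anode: E°cell = +1.41 − (+0.55) = +0.86 V, n = 2.
Overall: Au³⁺(aq) + 2 I⁻(aq) → Au⁺(aq) + I₂(s)
Q = [Au⁺] / ([Au³⁺]·[I⁻]^2); log Q = 2.783.
E = E° − (0.0592/n) log Q = +0.86 − (0.0592/2)(2.783) = +0.778 V.

+0.778 V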